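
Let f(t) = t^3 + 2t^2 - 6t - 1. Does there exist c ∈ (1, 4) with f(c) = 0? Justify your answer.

Yes, f has a root in the interval.

f(1) = -4 and f(4) = 71, which have opposite signs.
f is continuous everywhere (it is a polynomial), in particular on [1, 4].
So by the Intermediate Value Theorem there is a c strictly between 1 and 4 with f(c) = 0.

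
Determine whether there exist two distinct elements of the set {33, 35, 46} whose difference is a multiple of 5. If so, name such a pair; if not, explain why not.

There is no such pair.

Residues mod 5: 33↦3, 35↦0, 46↦1.
These 3 residues are pairwise different, hence no difference of two elements is divisible by 5.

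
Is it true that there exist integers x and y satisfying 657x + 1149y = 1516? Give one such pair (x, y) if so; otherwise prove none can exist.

There are no such integers.

gcd(657, 1149) = 3, so every integer of the form 657x + 1149y is a multiple of 3.
But 1516 is not a multiple of 3 (it leaves remainder 1).
Hence no integers x, y satisfy the equation.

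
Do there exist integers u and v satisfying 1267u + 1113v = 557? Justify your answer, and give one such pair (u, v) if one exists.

No, no such integers exist.

gcd(1267, 1113) = 7, so every integer of the form 1267u + 1113v is a multiple of 7.
But 557 is not a multiple of 7 (it leaves remainder 4).
Hence no integers u, v satisfy the equation.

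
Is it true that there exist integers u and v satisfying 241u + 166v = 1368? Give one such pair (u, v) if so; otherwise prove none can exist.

Since gcd(241, 166) = 1, every integer is an integer combination of 241 and 166.
Euclidean algorithm: 241 = 1·166 + 75, 166 = 2·75 + 16, 75 = 4·16 + 11, 16 = 1·11 + 5, 11 = 2·5 + 1, 5 = 5·1 + 0.
Working back up the chain: 1 = 11 − 2·5 = 11 − 2·(16 − 1·11) = −2·16 + 3·11 = −2·16 + 3·(75 − 4·16) = 3·75 − 14·16 = 3·75 − 14·(166 − 2·75) = −14·166 + 31·75 = −14·166 + 31·(241 − 1·166) = 31·241 − 45·166. So 241·31 + 166·(-45) = 1.
Times 1368: 241·42408 + 166·(-61560) = 1368, so (42408, -61560) solves it.
Subtracting 255·166 from u and adding 255·241 to v gives the tidier solution (78, -105).
Indeed 241·78 + 166·(-105) = 18798 − 17430 = 1368.

u = 78, v = -105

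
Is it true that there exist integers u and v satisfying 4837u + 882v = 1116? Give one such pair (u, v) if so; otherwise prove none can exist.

Any value of 4837u + 882v is a multiple of gcd(4837, 882) = 7.
But 1116 = 7·159 + 3, so 7 ∤ 1116.
Hence no integers u, v satisfy the equation.

No, no such integers exist.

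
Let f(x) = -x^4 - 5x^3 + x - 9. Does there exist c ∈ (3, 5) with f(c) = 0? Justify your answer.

The endpoint values f(3) = -222 and f(5) = -1254 are both negative. Claim: f(x) < 0 for every x in (3, 5).
Substitute x = 3 + u, where 0 < u < 2 on the interval. Expanding, f(3 + u) = -u^4 - 17u^3 - 99u^2 - 242u - 222.
All 5 nonzero coefficients of this polynomial in u are negative; hence for u > 0 the value is a sum of negative terms (the constant -222 among them).
Therefore f(x) < 0 throughout (3, 5), and f has no zero there.

No such root exists.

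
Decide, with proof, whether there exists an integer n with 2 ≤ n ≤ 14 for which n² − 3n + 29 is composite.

n = 11

At n = 11: 11² − 3·11 + 29 = 117 = 3·39, which is composite.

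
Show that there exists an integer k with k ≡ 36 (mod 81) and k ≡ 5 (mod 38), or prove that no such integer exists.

Since 81 and 38 share no common factor, CRT says the pair of congruences has a solution (unique mod 3078).
Any solution of the first congruence is k = 36 + 81t; substituting into the second, 81t ≡ 5 − 36 ≡ 7 (mod 38).
81 ≡ 5 (mod 38), so this reads 5t ≡ 7 (mod 38). Note 5·23 = 115 ≡ 1 (mod 38) (as 115 − 1 = 3·38), so 5⁻¹ ≡ 23.
Multiplying by 23: t ≡ 23·7 = 161 ≡ 9 (mod 38).
Taking t = 9 gives k = 36 + 81·9 = 765.
Indeed 765 ≡ 36 (mod 81) and 765 ≡ 5 (mod 38).

k = 765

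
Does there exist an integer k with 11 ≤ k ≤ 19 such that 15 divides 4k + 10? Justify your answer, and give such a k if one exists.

At k = 11, 4·11 + 10 = 54 ≡ 9 (mod 15), and each step in k adds 4, giving residues 9, 13, 2, 6, 10, 14, 3, 7, 11 for k = 11, 12, …, 19.
Since 0 is absent from this list, 15 ∤ 4k + 10 for every k with 11 ≤ k ≤ 19.

No such integer k in that range exists.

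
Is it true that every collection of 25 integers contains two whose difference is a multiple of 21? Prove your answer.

Yes, this is always true.

There are exactly 21 possible remainders on division by 21.
Since 25 > 21, two of the 25 integers must share a residue class by the pigeonhole principle; call them a and b.
Their difference a − b is then a multiple of 21.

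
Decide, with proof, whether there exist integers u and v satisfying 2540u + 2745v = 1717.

Any value of 2540u + 2745v is a multiple of gcd(2540, 2745) = 5.
But 1717 is not a multiple of 5 (it leaves remainder 2).
So the equation is unsolvable over ℤ.

No such integers exist.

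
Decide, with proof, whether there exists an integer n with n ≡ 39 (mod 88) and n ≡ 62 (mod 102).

Both moduli are multiples of 2 = gcd(88, 102), so any solution would satisfy n ≡ 39 and n ≡ 62 modulo 2 simultaneously.
These are incompatible: 39 − 62 = -23 is not divisible by 2.
So no integer satisfies both congruences.

No, no such integer exists.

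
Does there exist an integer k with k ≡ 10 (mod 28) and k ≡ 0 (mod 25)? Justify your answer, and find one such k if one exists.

k = 150

gcd(28, 25) = 1, so the Chinese Remainder Theorem guarantees exactly one residue class mod 700 satisfying both.
Any solution of the first congruence is k = 10 + 28t; substituting into the second, 28t ≡ 0 − 10 ≡ 15 (mod 25).
28 ≡ 3 (mod 25), so this reads 3t ≡ 15 (mod 25). Invert 3 mod 25 by the Euclidean algorithm: 25 = 8·3 + 1, 3 = 3·1 + 0; back-substituting, 1 = 25 − 8·3. Hence 3·(-8) ≡ 1, so 3⁻¹ ≡ -8 ≡ 17 (mod 25).
Therefore t ≡ 17·15 = 255 ≡ 5 (mod 25).
With t = 5: k = 10 + 28·5 = 150.
Indeed 150 ≡ 10 (mod 28) and 150 ≡ 0 (mod 25).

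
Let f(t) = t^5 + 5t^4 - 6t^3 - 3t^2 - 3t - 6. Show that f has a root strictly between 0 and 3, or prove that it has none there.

Yes, f has a root in the interval.

f(0) = -6 and f(3) = 444, which have opposite signs.
As a polynomial, f is continuous on every closed interval.
By the Intermediate Value Theorem f must vanish at some point of (0, 3).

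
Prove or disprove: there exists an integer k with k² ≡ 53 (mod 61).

61 is prime, so by Euler's criterion 53 is a square mod 61 iff 53^((61−1)/2) = 53^30 ≡ 1 (mod 61).
Repeated squaring mod 61: 53^2 = 2809 ≡ 3; 53^4 ≡ 3² = 9 ≡ 9; 53^8 ≡ 9² = 81 ≡ 20; 53^16 ≡ 20² = 400 ≡ 34.
Since 30 = 16 + 8 + 4 + 2, 53^30 ≡ 34 · 20 · 9 · 3; multiplying out mod 61: 34·20 = 680 ≡ 9, then 9·9 = 81 ≡ 20, then 20·3 = 60 ≡ 60. Thus 53^30 ≡ 60 ≡ −1 (mod 61).
By Euler's criterion 53 is a quadratic non-residue mod 61: no k satisfies k² ≡ 53 (mod 61).

There is no such integer.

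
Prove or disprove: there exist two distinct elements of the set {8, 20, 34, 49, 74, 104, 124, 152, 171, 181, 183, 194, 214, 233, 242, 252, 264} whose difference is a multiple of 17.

Residues mod 17: 8↦8, 20↦3, 34↦0, 49↦15, 74↦6, 104↦2, 124↦5, 152↦16, 171↦1, 181↦11, 183↦13, 194↦7, 214↦10, 233↦12, 242↦4, 252↦14, 264↦9.
All 17 residues are distinct, so no two elements differ by a multiple of 17.

No such pair exists.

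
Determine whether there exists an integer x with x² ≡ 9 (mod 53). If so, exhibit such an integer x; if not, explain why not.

Take x = 50. Then 50² = 2500 = 47·53 + 9, so 50² ≡ 9 (mod 53).

x = 50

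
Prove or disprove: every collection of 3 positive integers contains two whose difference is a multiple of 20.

Try 3 consecutive integers, 81, 82, 83. Their remainders mod 20 are 1, 2, 3 — pairwise different, as any 3 ≤ 20 consecutive integers have distinct residues.
The differences between them range over 1, …, 2, none of which is divisible by 20.

No, the set {81, 82, 83} is a counterexample.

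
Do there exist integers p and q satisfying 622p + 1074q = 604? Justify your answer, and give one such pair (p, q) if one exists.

p = 184, q = -106

Every value of 622p + 1074q is a multiple of gcd(622, 1074) = 2; since 2 ∣ 604, solutions exist.
Dividing through by 2 reduces the equation to 311p + 537q = 302.
Euclidean algorithm: 537 = 1·311 + 226, 311 = 1·226 + 85, 226 = 2·85 + 56, 85 = 1·56 + 29, 56 = 1·29 + 27, 29 = 1·27 + 2, 27 = 13·2 + 1, 2 = 2·1 + 0.
Unwinding: 1 = 27 − 13·2 = 27 − 13·(29 − 1·27) = −13·29 + 14·27 = −13·29 + 14·(56 − 1·29) = 14·56 − 27·29 = 14·56 − 27·(85 − 1·56) = −27·85 + 41·56 = −27·85 + 41·(226 − 2·85) = 41·226 − 109·85 = 41·226 − 109·(311 − 1·226) = −109·311 + 150·226 = −109·311 + 150·(537 − 1·311) = 150·537 − 259·311, i.e. 311·(-259) + 537·150 = 1.
Multiplying through by 302: p = (-259)·302 = -78218, q = 150·302 = 45300 is a solution.
The general solution is p = -78218 + 537k, q = 45300 − 311k; taking k = 146 gives the smaller pair p = 184, q = -106.
Check: 622·184 + 1074·(-106) = 114448 − 113844 = 604. ✓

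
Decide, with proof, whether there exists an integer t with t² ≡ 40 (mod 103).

Apply Euler's criterion with the prime 103: 40 is a quadratic residue iff 40^51 ≡ 1 (mod 103), and a non-residue iff it is ≡ −1.
Repeated squaring mod 103: 40^2 = 1600 ≡ 55; 40^4 ≡ 55² = 3025 ≡ 38; 40^8 ≡ 38² = 1444 ≡ 2; 40^16 ≡ 2² = 4 ≡ 4; 40^32 ≡ 4² = 16 ≡ 16.
Since 51 = 32 + 16 + 2 + 1, 40^51 ≡ 16 · 4 · 55 · 40; multiplying out mod 103: 16·4 = 64 ≡ 64, then 64·55 = 3520 ≡ 18, then 18·40 = 720 ≡ 102. Thus 40^51 ≡ 102 ≡ −1 (mod 103).
The value −1 means 40 is a non-residue modulo 103, so t² ≡ 40 (mod 103) is impossible.

There is no such integer.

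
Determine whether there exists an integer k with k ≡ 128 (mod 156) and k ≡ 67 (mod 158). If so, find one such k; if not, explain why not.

No such integer exists.

Both moduli are multiples of 2 = gcd(156, 158), so any solution would satisfy k ≡ 128 and k ≡ 67 modulo 2 simultaneously.
However 128 ≡ 0 and 67 ≡ 1 (mod 2), and 0 ≠ 1.
Hence the system has no solution.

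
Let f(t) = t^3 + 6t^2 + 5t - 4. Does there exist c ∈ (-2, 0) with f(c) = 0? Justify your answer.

f(-2) = 2 and f(0) = -4, which have opposite signs.
As a polynomial, f is continuous on every closed interval.
So by the Intermediate Value Theorem there is a c strictly between -2 and 0 with f(c) = 0.

Yes, f has a root in the interval.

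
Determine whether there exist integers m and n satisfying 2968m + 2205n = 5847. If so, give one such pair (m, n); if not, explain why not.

Any value of 2968m + 2205n is a multiple of gcd(2968, 2205) = 7.
But 5847 = 7·835 + 2, so 7 ∤ 5847.
Therefore 2968m + 2205n = 5847 has no solution in integers.

There are no such integers.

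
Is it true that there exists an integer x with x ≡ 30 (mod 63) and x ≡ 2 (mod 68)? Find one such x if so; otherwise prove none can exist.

gcd(63, 68) = 1, so the Chinese Remainder Theorem guarantees exactly one residue class mod 4284 satisfying both.
Write x = 30 + 63t and require 30 + 63t ≡ 2 (mod 68), i.e. 63t ≡ 40 (mod 68).
Invert 63 mod 68 by the Euclidean algorithm: 68 = 1·63 + 5, 63 = 12·5 + 3, 5 = 1·3 + 2, 3 = 1·2 + 1, 2 = 2·1 + 0; back-substituting, 1 = 3 − 1·2 = 3 − (5 − 1·3) = −5 + 2·3 = −5 + 2·(63 − 12·5) = 2·63 − 25·5 = 2·63 − 25·(68 − 1·63) = −25·68 + 27·63. Hence 63·27 ≡ 1, so 63⁻¹ ≡ 27 (mod 68).
Therefore t ≡ 27·40 = 1080 ≡ 60 (mod 68).
Taking t = 60 gives x = 30 + 63·60 = 3810.
Verify: 3810 = 60·63 + 30 and 3810 = 56·68 + 2. ✓

x = 3810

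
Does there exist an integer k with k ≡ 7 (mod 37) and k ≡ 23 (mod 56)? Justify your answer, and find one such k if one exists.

k = 303

The moduli 37 and 56 are coprime, so by the Chinese Remainder Theorem a unique solution modulo 2072 exists.
Any solution of the first congruence is k = 7 + 37t; substituting into the second, 37t ≡ 23 − 7 ≡ 16 (mod 56).
Invert 37 mod 56 by the Euclidean algorithm: 56 = 1·37 + 19, 37 = 1·19 + 18, 19 = 1·18 + 1, 18 = 18·1 + 0; back-substituting, 1 = 19 − 1·18 = 19 − (37 − 1·19) = −37 + 2·19 = −37 + 2·(56 − 1·37) = 2·56 − 3·37. Hence 37·(-3) ≡ 1, so 37⁻¹ ≡ -3 ≡ 53 (mod 56).
Therefore t ≡ 53·16 = 848 ≡ 8 (mod 56).
Taking t = 8 gives k = 7 + 37·8 = 303.
Indeed 303 ≡ 7 (mod 37) and 303 ≡ 23 (mod 56).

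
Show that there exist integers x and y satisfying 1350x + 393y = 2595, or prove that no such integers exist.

gcd(1350, 393) = 3, and 3 divides 2595, so integer solutions exist.
Dividing through by 3 reduces the equation to 450x + 131y = 865.
Run the Euclidean algorithm on 450 and 131: 450 = 3·131 + 57, 131 = 2·57 + 17, 57 = 3·17 + 6, 17 = 2·6 + 5, 6 = 1·5 + 1, 5 = 5·1 + 0.
Back-substituting, 1 = 6 − 1·5 = 6 − (17 − 2·6) = −17 + 3·6 = −17 + 3·(57 − 3·17) = 3·57 − 10·17 = 3·57 − 10·(131 − 2·57) = −10·131 + 23·57 = −10·131 + 23·(450 − 3·131) = 23·450 − 79·131; that is, 450·23 + 131·(-79) = 1.
Multiplying through by 865: x = 23·865 = 19895, y = (-79)·865 = -68335 is a solution.
Subtracting 151·131 from x and adding 151·450 to y gives the tidier solution (114, -385).
Indeed 1350·114 + 393·(-385) = 153900 − 151305 = 2595.

x = 114, y = -385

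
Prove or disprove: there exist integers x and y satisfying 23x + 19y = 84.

Since gcd(23, 19) = 1, every integer is an integer combination of 23 and 19.
Dividing repeatedly: 23 = 1·19 + 4, 19 = 4·4 + 3, 4 = 1·3 + 1, 3 = 3·1 + 0.
Unwinding: 1 = 4 − 1·3 = 4 − (19 − 4·4) = −19 + 5·4 = −19 + 5·(23 − 1·19) = 5·23 − 6·19, i.e. 23·5 + 19·(-6) = 1.
Multiplying through by 84: x = 5·84 = 420, y = (-6)·84 = -504 is a solution.
Subtracting 22·19 from x and adding 22·23 to y gives the tidier solution (2, 2).
Check: 23·2 + 19·2 = 46 + 38 = 84. ✓

x = 2, y = 2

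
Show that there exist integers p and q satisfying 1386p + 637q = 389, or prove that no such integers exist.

gcd(1386, 637) = 7, so every integer of the form 1386p + 637q is a multiple of 7.
However 389 leaves remainder 4 on division by 7.
Therefore 1386p + 637q = 389 has no solution in integers.

No such integers exist.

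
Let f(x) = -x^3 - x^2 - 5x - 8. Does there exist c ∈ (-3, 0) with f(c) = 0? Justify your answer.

Yes, such a c exists.

f(-3) = 25 and f(0) = -8, which have opposite signs.
Since f is a polynomial it is continuous on [-3, 0].
By the Intermediate Value Theorem f must vanish at some point of (-3, 0).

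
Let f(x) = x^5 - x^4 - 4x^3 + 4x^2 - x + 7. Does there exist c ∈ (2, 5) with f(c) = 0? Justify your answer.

The endpoint values f(2) = 5 and f(5) = 2102 are both positive. Claim: f(x) > 0 for every x in (2, 5).
Shift to the endpoint 2: with x = 2 + u (0 < u < 3), one computes f(2 + u) = u^5 + 9u^4 + 28u^3 + 36u^2 + 15u + 5.
The nonzero coefficients here are all positive, so for u > 0 every term is positive (or zero), and the constant term 5 is strictly positive.
Therefore f(x) > 0 throughout (2, 5), and f has no zero there.

No.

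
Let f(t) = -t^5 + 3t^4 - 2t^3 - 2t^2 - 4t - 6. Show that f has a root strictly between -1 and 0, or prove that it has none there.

Yes, f has a root in the interval.

f(-1) = 2 and f(0) = -6, which have opposite signs.
Since f is a polynomial it is continuous on [-1, 0].
By the Intermediate Value Theorem f must vanish at some point of (-1, 0).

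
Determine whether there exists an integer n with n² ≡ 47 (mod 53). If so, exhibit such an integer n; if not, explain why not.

n = 10

n = 10 works: 10² = 100, and 100 − 47 = 53 = 1·53.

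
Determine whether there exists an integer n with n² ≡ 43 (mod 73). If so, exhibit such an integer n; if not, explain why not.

73 is prime, so by Euler's criterion 43 is a square mod 73 iff 43^((73−1)/2) = 43^36 ≡ 1 (mod 73).
Repeated squaring mod 73: 43^2 = 1849 ≡ 24; 43^4 ≡ 24² = 576 ≡ 65; 43^8 ≡ 65² = 4225 ≡ 64; 43^16 ≡ 64² = 4096 ≡ 8; 43^32 ≡ 8² = 64 ≡ 64.
Since 36 = 32 + 4, 43^36 ≡ 64 · 65; multiplying out mod 73: 64·65 = 4160 ≡ 72. Thus 43^36 ≡ 72 ≡ −1 (mod 73).
By Euler's criterion 43 is a quadratic non-residue mod 73: no n satisfies n² ≡ 43 (mod 73).

No, no such integer exists.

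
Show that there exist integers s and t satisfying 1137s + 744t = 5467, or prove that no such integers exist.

gcd(1137, 744) = 3, so every integer of the form 1137s + 744t is a multiple of 3.
But 5467 = 3·1822 + 1, so 3 ∤ 5467.
So the equation is unsolvable over ℤ.

There are no such integers.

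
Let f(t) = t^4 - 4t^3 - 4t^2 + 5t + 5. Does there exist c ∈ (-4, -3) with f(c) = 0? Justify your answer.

f(-4) = 433 and f(-3) = 143, both positive, so a sign-change argument is unavailable; we show f keeps this sign on the whole interval.
Substitute t = -3 − u, where 0 < u < 1 on the interval. Expanding, f(-3 − u) = u^4 + 16u^3 + 86u^2 + 187u + 143.
All 5 nonzero coefficients of this polynomial in u are positive; hence for u > 0 the value is a sum of positive terms (the constant 143 among them).
So f is strictly positive on (-4, -3); no root exists in the interval.

No such root exists.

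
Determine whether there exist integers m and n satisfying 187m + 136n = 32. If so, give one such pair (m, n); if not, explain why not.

gcd(187, 136) = 17, so every integer of the form 187m + 136n is a multiple of 17.
But 32 is not a multiple of 17 (it leaves remainder 15).
Hence no integers m, n satisfy the equation.

There are no such integers.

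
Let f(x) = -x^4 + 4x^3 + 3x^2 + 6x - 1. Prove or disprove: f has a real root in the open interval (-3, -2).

f has no root in that interval.

The endpoint values f(-3) = -181 and f(-2) = -49 are both negative. Claim: f(x) < 0 for every x in (-3, -2).
Shift to the endpoint -2: with x = -2 − u (0 < u < 1), one computes f(-2 − u) = -u^4 - 12u^3 - 45u^2 - 74u - 49.
The nonzero coefficients here are all negative, so for u > 0 every term is negative (or zero), and the constant term -49 is strictly negative.
So f is strictly negative on (-3, -2); no root exists in the interval.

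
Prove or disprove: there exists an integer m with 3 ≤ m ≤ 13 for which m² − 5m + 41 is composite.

m = 12

At m = 12: 12² − 5·12 + 41 = 125 = 5·25, which is composite.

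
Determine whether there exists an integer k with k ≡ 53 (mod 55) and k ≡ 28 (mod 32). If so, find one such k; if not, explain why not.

Since 55 and 32 share no common factor, CRT says the pair of congruences has a solution (unique mod 1760).
Write k = 53 + 55t and require 53 + 55t ≡ 28 (mod 32), i.e. 55t ≡ 7 (mod 32).
55 ≡ 23 (mod 32), so this reads 23t ≡ 7 (mod 32). Since 23·7 = 161 = 5·32 + 1, the inverse of 23 mod 32 is 7.
Multiplying by 7: t ≡ 7·7 = 49 ≡ 17 (mod 32).
With t = 17: k = 53 + 55·17 = 988.
Check: 988 mod 55 = 53, 988 mod 32 = 28. ✓

k = 988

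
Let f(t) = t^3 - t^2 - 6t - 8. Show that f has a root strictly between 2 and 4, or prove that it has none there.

Yes, f has a root in the interval.

f(2) = -16 and f(4) = 16, which have opposite signs.
As a polynomial, f is continuous on every closed interval.
By the Intermediate Value Theorem, f takes the value 0 somewhere in the open interval.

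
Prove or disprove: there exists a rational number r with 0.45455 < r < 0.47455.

r = 6/13

Scale by 13: the interval becomes (5.90915, 6.16915), which contains the integer 6.
So r = 6/13 works: it is a ratio of integers, and dividing 13·0.45455 < 6 < 13·0.47455 through by 13 gives 0.45455 < 6/13 < 0.47455.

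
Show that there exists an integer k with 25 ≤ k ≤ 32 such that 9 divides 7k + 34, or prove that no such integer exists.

At k = 25 the value 209 is not a multiple of 9. At k = 26 we get 7·26 + 34 = 216, and 216 = 9·24.

k = 26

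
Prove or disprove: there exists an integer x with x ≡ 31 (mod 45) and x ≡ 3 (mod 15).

No such integer exists.

Reduce both congruences modulo 15, which divides 45 and 15: they say x ≡ 31 (mod 15) and x ≡ 3 (mod 15).
But 31 mod 15 = 1 while 3 mod 15 = 3, a contradiction.
So no integer satisfies both congruences.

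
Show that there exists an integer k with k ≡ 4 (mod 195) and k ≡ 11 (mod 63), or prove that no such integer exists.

There is no such integer.

Both moduli are multiples of 3 = gcd(195, 63), so any solution would satisfy k ≡ 4 and k ≡ 11 modulo 3 simultaneously.
However 4 ≡ 1 and 11 ≡ 2 (mod 3), and 1 ≠ 2.
Therefore no such k exists.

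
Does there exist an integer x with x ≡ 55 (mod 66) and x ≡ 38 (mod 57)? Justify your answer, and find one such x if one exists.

No, no such integer exists.

Reduce both congruences modulo 3, which divides 66 and 57: they say x ≡ 55 (mod 3) and x ≡ 38 (mod 3).
However 55 ≡ 1 and 38 ≡ 2 (mod 3), and 1 ≠ 2.
Therefore no such x exists.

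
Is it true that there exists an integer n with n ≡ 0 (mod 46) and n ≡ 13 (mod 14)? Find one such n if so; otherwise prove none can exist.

Reduce both congruences modulo 2, which divides 46 and 14: they say n ≡ 0 (mod 2) and n ≡ 13 (mod 2).
These are incompatible: 0 − 13 = -13 is not divisible by 2.
So no integer satisfies both congruences.

No such integer exists.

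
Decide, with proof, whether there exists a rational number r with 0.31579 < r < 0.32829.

Multiplying by 22: 22·0.31579 = 6.94738 and 22·0.32829 = 7.22238, so the integer 7 lies strictly between them.
Dividing back, 0.31579 < 7/22 < 0.32829, and 7/22 is rational.

r = 7/22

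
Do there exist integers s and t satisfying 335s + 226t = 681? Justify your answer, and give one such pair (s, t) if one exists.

Since gcd(335, 226) = 1, every integer is an integer combination of 335 and 226.
Euclidean algorithm: 335 = 1·226 + 109, 226 = 2·109 + 8, 109 = 13·8 + 5, 8 = 1·5 + 3, 5 = 1·3 + 2, 3 = 1·2 + 1, 2 = 2·1 + 0.
Unwinding: 1 = 3 − 1·2 = 3 − (5 − 1·3) = −5 + 2·3 = −5 + 2·(8 − 1·5) = 2·8 − 3·5 = 2·8 − 3·(109 − 13·8) = −3·109 + 41·8 = −3·109 + 41·(226 − 2·109) = 41·226 − 85·109 = 41·226 − 85·(335 − 1·226) = −85·335 + 126·226, i.e. 335·(-85) + 226·126 = 1.
Multiplying through by 681: s = (-85)·681 = -57885, t = 126·681 = 85806 is a solution.
Adding 257·226 to s and subtracting 257·335 from t gives the tidier solution (197, -289).
Indeed 335·197 + 226·(-289) = 65995 − 65314 = 681.

s = 197, t = -289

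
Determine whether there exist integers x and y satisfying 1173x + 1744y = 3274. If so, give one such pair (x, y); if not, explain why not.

1173 and 1744 are coprime, so 1173x + 1744y ranges over all of ℤ.
Euclidean algorithm: 1744 = 1·1173 + 571, 1173 = 2·571 + 31, 571 = 18·31 + 13, 31 = 2·13 + 5, 13 = 2·5 + 3, 5 = 1·3 + 2, 3 = 1·2 + 1, 2 = 2·1 + 0.
Unwinding: 1 = 3 − 1·2 = 3 − (5 − 1·3) = −5 + 2·3 = −5 + 2·(13 − 2·5) = 2·13 − 5·5 = 2·13 − 5·(31 − 2·13) = −5·31 + 12·13 = −5·31 + 12·(571 − 18·31) = 12·571 − 221·31 = 12·571 − 221·(1173 − 2·571) = −221·1173 + 454·571 = −221·1173 + 454·(1744 − 1·1173) = 454·1744 − 675·1173, i.e. 1173·(-675) + 1744·454 = 1.
Scaling by 3274 gives the particular solution (x, y) = (-2209950, 1486396).
Shifting by a multiple of (1744, −1173) keeps it a solution: x = -2209950 + 1268·1744 = 1442, y = 1486396 − 1268·1173 = -968.
Indeed 1173·1442 + 1744·(-968) = 1691466 − 1688192 = 3274.

x = 1442, y = -968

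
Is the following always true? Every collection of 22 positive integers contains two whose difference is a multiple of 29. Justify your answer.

No; for instance {16, 17, 18, 19, 20, 21, 22, 23, 24, 25, 26, 27, 28, 29, 30, 31, 32, 33, 34, 35, 36, 37} is a counterexample.

Consider the 22 integers 16, 17, …, 37. They lie in distinct residue classes modulo 29, since 22 ≤ 29.
No two share a residue, so no pair has difference divisible by 29; the claim fails for this set.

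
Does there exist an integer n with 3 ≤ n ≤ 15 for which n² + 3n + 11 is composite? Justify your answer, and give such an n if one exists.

At n = 11: 11² + 3·11 + 11 = 165 = 3·55, which is composite.

n = 11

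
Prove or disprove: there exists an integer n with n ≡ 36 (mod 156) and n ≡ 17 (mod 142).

No such integer exists.

Both moduli are multiples of 2 = gcd(156, 142), so any solution would satisfy n ≡ 36 and n ≡ 17 modulo 2 simultaneously.
However 36 ≡ 0 and 17 ≡ 1 (mod 2), and 0 ≠ 1.
Hence the system has no solution.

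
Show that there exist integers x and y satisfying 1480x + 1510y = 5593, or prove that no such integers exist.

gcd(1480, 1510) = 10, so every integer of the form 1480x + 1510y is a multiple of 10.
However 5593 leaves remainder 3 on division by 10.
So the equation is unsolvable over ℤ.

No such integers exist.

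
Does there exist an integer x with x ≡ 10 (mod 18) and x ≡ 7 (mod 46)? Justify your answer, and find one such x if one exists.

gcd(18, 46) = 2. If x ≡ 10 (mod 18) and x ≡ 7 (mod 46), then x ≡ 10 (mod 2) and x ≡ 7 (mod 2).
But 10 mod 2 = 0 while 7 mod 2 = 1, a contradiction.
Therefore no such x exists.

No such integer exists.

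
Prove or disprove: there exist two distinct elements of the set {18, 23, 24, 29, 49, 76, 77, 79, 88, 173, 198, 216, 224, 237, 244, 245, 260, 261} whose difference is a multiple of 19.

No such pair exists.

Reduce each element modulo 19: 18↦18, 23↦4, 24↦5, 29↦10, 49↦11, 76↦0, 77↦1, 79↦3, 88↦12, 173↦2, 198↦8, 216↦7, 224↦15, 237↦9, 244↦16, 245↦17, 260↦13, 261↦14.
These 18 residues are pairwise different, hence no difference of two elements is divisible by 19.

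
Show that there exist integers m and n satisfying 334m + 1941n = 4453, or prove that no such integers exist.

Since gcd(334, 1941) = 1, every integer is an integer combination of 334 and 1941.
Euclidean algorithm: 1941 = 5·334 + 271, 334 = 1·271 + 63, 271 = 4·63 + 19, 63 = 3·19 + 6, 19 = 3·6 + 1, 6 = 6·1 + 0.
Unwinding: 1 = 19 − 3·6 = 19 − 3·(63 − 3·19) = −3·63 + 10·19 = −3·63 + 10·(271 − 4·63) = 10·271 − 43·63 = 10·271 − 43·(334 − 1·271) = −43·334 + 53·271 = −43·334 + 53·(1941 − 5·334) = 53·1941 − 308·334, i.e. 334·(-308) + 1941·53 = 1.
Multiplying through by 4453: m = (-308)·4453 = -1371524, n = 53·4453 = 236009 is a solution.
Shifting by a multiple of (1941, −334) keeps it a solution: m = -1371524 + 707·1941 = 763, n = 236009 − 707·334 = -129.
Check: 334·763 + 1941·(-129) = 254842 − 250389 = 4453. ✓

m = 763, n = -129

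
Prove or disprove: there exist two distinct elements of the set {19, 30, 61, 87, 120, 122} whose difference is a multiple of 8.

There is no such pair.

Two integers differ by a multiple of 8 exactly when they have the same residue mod 8. The residues are 19↦3, 30↦6, 61↦5, 87↦7, 120↦0, 122↦2.
All 6 residues are distinct, so no two elements differ by a multiple of 8.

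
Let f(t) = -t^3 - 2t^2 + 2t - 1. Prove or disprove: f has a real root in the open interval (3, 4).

The endpoint values f(3) = -40 and f(4) = -89 are both negative. Claim: f(t) < 0 for every t in (3, 4).
Shift to the endpoint 3: with t = 3 + u (0 < u < 1), one computes f(3 + u) = -u^3 - 11u^2 - 37u - 40.
The nonzero coefficients here are all negative, so for u > 0 every term is negative (or zero), and the constant term -40 is strictly negative.
Therefore f(t) < 0 throughout (3, 4), and f has no zero there.

f has no root in that interval.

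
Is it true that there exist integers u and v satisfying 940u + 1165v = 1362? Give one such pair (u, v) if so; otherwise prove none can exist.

gcd(940, 1165) = 5, so every integer of the form 940u + 1165v is a multiple of 5.
But 1362 = 5·272 + 2, so 5 ∤ 1362.
Hence no integers u, v satisfy the equation.

No such integers exist.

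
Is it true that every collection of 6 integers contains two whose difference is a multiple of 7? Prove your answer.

Try 6 consecutive integers, 23, 24, …, 28. Their remainders mod 7 are 2, 3, 4, 5, 6, 0 — pairwise different, as any 6 ≤ 7 consecutive integers have distinct residues.
The differences between them range over 1, …, 5, none of which is divisible by 7.

No; for instance {23, 24, 25, 26, 27, 28} is a counterexample.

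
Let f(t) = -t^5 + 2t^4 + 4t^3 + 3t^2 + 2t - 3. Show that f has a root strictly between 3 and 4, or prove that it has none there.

Such a root exists.

f(3) = 57 and f(4) = -203, which have opposite signs.
f is continuous everywhere (it is a polynomial), in particular on [3, 4].
By the Intermediate Value Theorem, f takes the value 0 somewhere in the open interval.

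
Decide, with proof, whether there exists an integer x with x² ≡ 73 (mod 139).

Apply Euler's criterion with the prime 139: 73 is a quadratic residue iff 73^69 ≡ 1 (mod 139), and a non-residue iff it is ≡ −1.
Repeated squaring mod 139: 73^2 = 5329 ≡ 47; 73^4 ≡ 47² = 2209 ≡ 124; 73^8 ≡ 124² = 15376 ≡ 86; 73^16 ≡ 86² = 7396 ≡ 29; 73^32 ≡ 29² = 841 ≡ 7; 73^64 ≡ 7² = 49 ≡ 49.
Since 69 = 64 + 4 + 1, 73^69 ≡ 49 · 124 · 73; multiplying out mod 139: 49·124 = 6076 ≡ 99, then 99·73 = 7227 ≡ 138. Thus 73^69 ≡ 138 ≡ −1 (mod 139).
By Euler's criterion 73 is a quadratic non-residue mod 139: no x satisfies x² ≡ 73 (mod 139).

No, no such integer exists.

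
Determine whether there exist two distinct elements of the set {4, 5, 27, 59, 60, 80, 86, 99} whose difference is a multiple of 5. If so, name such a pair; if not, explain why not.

Yes: 4 and 59.

4 mod 5 = 4 and 59 mod 5 = 4, so 59 − 4 = 55 = 11·5.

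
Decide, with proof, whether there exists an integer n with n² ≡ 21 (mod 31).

No, no such integer exists.

31 is prime, so by Euler's criterion 21 is a square mod 31 iff 21^((31−1)/2) = 21^15 ≡ 1 (mod 31).
Repeated squaring mod 31: 21^2 = 441 ≡ 7; 21^4 ≡ 7² = 49 ≡ 18; 21^8 ≡ 18² = 324 ≡ 14.
Since 15 = 8 + 4 + 2 + 1, 21^15 ≡ 14 · 18 · 7 · 21; multiplying out mod 31: 14·18 = 252 ≡ 4, then 4·7 = 28 ≡ 28, then 28·21 = 588 ≡ 30. Thus 21^15 ≡ 30 ≡ −1 (mod 31).
The value −1 means 21 is a non-residue modulo 31, so n² ≡ 21 (mod 31) is impossible.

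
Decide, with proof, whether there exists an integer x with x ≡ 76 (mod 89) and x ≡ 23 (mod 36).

gcd(89, 36) = 1, so the Chinese Remainder Theorem guarantees exactly one residue class mod 3204 satisfying both.
Any solution of the first congruence is x = 76 + 89t; substituting into the second, 89t ≡ 23 − 76 ≡ 19 (mod 36).
89 ≡ 17 (mod 36), so this reads 17t ≡ 19 (mod 36). Note 17·17 = 289 ≡ 1 (mod 36) (as 289 − 1 = 8·36), so 17⁻¹ ≡ 17.
Therefore t ≡ 17·19 = 323 ≡ 35 (mod 36).
Taking t = 35 gives x = 76 + 89·35 = 3191.
Verify: 3191 = 35·89 + 76 and 3191 = 88·36 + 23. ✓

x = 3191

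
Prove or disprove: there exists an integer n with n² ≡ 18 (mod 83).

Apply Euler's criterion with the prime 83: 18 is a quadratic residue iff 18^41 ≡ 1 (mod 83), and a non-residue iff it is ≡ −1.
Squaring successively (mod 83): 18^2 = 324 ≡ 75; 18^4 ≡ 75² = 5625 ≡ 64; 18^8 ≡ 64² = 4096 ≡ 29; 18^16 ≡ 29² = 841 ≡ 11; 18^32 ≡ 11² = 121 ≡ 38.
Since 41 = 32 + 8 + 1, 18^41 ≡ 38 · 29 · 18; multiplying out mod 83: 38·29 = 1102 ≡ 23, then 23·18 = 414 ≡ 82. Thus 18^41 ≡ 82 ≡ −1 (mod 83).
By Euler's criterion 18 is a quadratic non-residue mod 83: no n satisfies n² ≡ 18 (mod 83).

No, no such integer exists.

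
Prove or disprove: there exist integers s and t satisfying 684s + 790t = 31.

gcd(684, 790) = 2, so every integer of the form 684s + 790t is a multiple of 2.
But 31 = 2·15 + 1, so 2 ∤ 31.
Hence no integers s, t satisfy the equation.

There are no such integers.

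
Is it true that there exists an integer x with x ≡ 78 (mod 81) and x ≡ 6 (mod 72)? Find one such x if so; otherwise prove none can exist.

x = 78

The moduli are not coprime: gcd(81, 72) = 9. Compatibility requires 9 ∣ (6 − 78) = -72, which holds, so solutions exist.
The smallest candidate x = 78 works directly: 78 ≡ 6 (mod 72).
Indeed 78 ≡ 78 (mod 81) and 78 ≡ 6 (mod 72).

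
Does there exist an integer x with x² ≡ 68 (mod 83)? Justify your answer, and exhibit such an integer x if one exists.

x = 20

x = 20 works: 20² = 400, and 400 − 68 = 332 = 4·83.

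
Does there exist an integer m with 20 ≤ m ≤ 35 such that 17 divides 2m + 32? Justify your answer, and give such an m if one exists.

Try m = 35: 2·35 + 32 = 102 = 6·17, which is divisible by 17.

m = 35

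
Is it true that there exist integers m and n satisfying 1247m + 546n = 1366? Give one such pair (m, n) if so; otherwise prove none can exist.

m = 428, n = -975

1247 and 546 are coprime, so 1247m + 546n ranges over all of ℤ.
Dividing repeatedly: 1247 = 2·546 + 155, 546 = 3·155 + 81, 155 = 1·81 + 74, 81 = 1·74 + 7, 74 = 10·7 + 4, 7 = 1·4 + 3, 4 = 1·3 + 1, 3 = 3·1 + 0.
Working back up the chain: 1 = 4 − 1·3 = 4 − (7 − 1·4) = −7 + 2·4 = −7 + 2·(74 − 10·7) = 2·74 − 21·7 = 2·74 − 21·(81 − 1·74) = −21·81 + 23·74 = −21·81 + 23·(155 − 1·81) = 23·155 − 44·81 = 23·155 − 44·(546 − 3·155) = −44·546 + 155·155 = −44·546 + 155·(1247 − 2·546) = 155·1247 − 354·546. So 1247·155 + 546·(-354) = 1.
Multiplying through by 1366: m = 155·1366 = 211730, n = (-354)·1366 = -483564 is a solution.
Shifting by a multiple of (546, −1247) keeps it a solution: m = 211730 − 387·546 = 428, n = -483564 + 387·1247 = -975.
Indeed 1247·428 + 546·(-975) = 533716 − 532350 = 1366.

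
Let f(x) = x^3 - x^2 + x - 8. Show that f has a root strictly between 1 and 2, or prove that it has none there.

f has no root in that interval.

Evaluate at the endpoints: f(1) = -7, f(2) = -2 — same sign (negative).
f'(x) = 3x^2 - 2x + 1 has discriminant (-2)² − 4·3·1 = -8 < 0, so f' has no real roots and is positive for every real x.
So f is strictly increasing; between 1 and 2 its values lie between f(1) = -7 and f(2) = -2, all negative. Therefore f has no root in (1, 2).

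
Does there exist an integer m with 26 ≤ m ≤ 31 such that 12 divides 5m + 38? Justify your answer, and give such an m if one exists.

m = 26

Try m = 26: 5·26 + 38 = 168 = 14·12, which is divisible by 12.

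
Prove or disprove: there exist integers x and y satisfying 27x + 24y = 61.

gcd(27, 24) = 3, so every integer of the form 27x + 24y is a multiple of 3.
But 61 is not a multiple of 3 (it leaves remainder 1).
So the equation is unsolvable over ℤ.

There are no such integers.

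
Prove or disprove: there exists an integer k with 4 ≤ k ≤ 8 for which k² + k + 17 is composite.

The values for k = 4, 5, …, 8 are 37, 47, 59, 73, 89, and each of these is prime.
So no value in the range makes the expression composite.

No, no such integer k in that range exists.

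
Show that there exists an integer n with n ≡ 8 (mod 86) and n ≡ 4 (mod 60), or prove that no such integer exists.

Here gcd(86, 60) = 2, and both 8 and 4 leave remainder 0 mod 2, so the system is consistent.
Write n = 8 + 86t. Then 86t ≡ 4 − 8 ≡ 56 (mod 60); dividing through by 2 gives 43t ≡ 28 (mod 30).
43 ≡ 13 (mod 30), so this reads 13t ≡ 28 (mod 30). Since 13·7 = 91 = 3·30 + 1, the inverse of 13 mod 30 is 7.
Therefore t ≡ 7·28 = 196 ≡ 16 (mod 30).
Then n = 8 + 86·16 = 1384.
Verify: 1384 = 16·86 + 8 and 1384 = 23·60 + 4. ✓

n = 1384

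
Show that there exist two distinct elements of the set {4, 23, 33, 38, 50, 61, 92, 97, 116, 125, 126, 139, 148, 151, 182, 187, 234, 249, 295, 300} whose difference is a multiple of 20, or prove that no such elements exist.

Reduce each element modulo 20: 4↦4, 23↦3, 33↦13, 38↦18, 50↦10, 61↦1, 92↦12, 97↦17, 116↦16, 125↦5, 126↦6, 139↦19, 148↦8, 151↦11, 182↦2, 187↦7, 234↦14, 249↦9, 295↦15, 300↦0.
All 20 residues are distinct, so no two elements differ by a multiple of 20.

There is no such pair.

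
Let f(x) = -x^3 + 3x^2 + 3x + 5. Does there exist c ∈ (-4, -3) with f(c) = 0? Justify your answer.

f(-4) = 105 and f(-3) = 50, both positive, so a sign-change argument is unavailable; we show f keeps this sign on the whole interval.
Substitute x = -3 − u, where 0 < u < 1 on the interval. Expanding, f(-3 − u) = u^3 + 12u^2 + 42u + 50.
The nonzero coefficients here are all positive, so for u > 0 every term is positive (or zero), and the constant term 50 is strictly positive.
Therefore f(x) > 0 throughout (-4, -3), and f has no zero there.

No such root exists.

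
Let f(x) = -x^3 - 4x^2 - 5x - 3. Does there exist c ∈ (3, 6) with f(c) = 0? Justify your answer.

f(3) = -81 and f(6) = -393, both negative, so a sign-change argument is unavailable; we show f keeps this sign on the whole interval.
Shift to the endpoint 3: with x = 3 + u (0 < u < 3), one computes f(3 + u) = -u^3 - 13u^2 - 56u - 81.
All 4 nonzero coefficients of this polynomial in u are negative; hence for u > 0 the value is a sum of negative terms (the constant -81 among them).
So f is strictly negative on (3, 6); no root exists in the interval.

No such root exists.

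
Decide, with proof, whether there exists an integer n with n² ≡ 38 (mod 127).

n = 66

n = 66 works: 66² = 4356, and 4356 − 38 = 4318 = 34·127.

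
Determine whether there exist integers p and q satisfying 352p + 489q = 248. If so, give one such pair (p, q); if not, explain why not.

Since gcd(352, 489) = 1, every integer is an integer combination of 352 and 489.
Euclidean algorithm: 489 = 1·352 + 137, 352 = 2·137 + 78, 137 = 1·78 + 59, 78 = 1·59 + 19, 59 = 3·19 + 2, 19 = 9·2 + 1, 2 = 2·1 + 0.
Back-substituting, 1 = 19 − 9·2 = 19 − 9·(59 − 3·19) = −9·59 + 28·19 = −9·59 + 28·(78 − 1·59) = 28·78 − 37·59 = 28·78 − 37·(137 − 1·78) = −37·137 + 65·78 = −37·137 + 65·(352 − 2·137) = 65·352 − 167·137 = 65·352 − 167·(489 − 1·352) = −167·489 + 232·352; that is, 352·232 + 489·(-167) = 1.
Times 248: 352·57536 + 489·(-41416) = 248, so (57536, -41416) solves it.
The general solution is p = 57536 + 489k, q = -41416 − 352k; taking k = -117 gives the smaller pair p = 323, q = -232.
Indeed 352·323 + 489·(-232) = 113696 − 113448 = 248.

p = 323, q = -232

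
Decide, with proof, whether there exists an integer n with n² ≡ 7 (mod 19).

n = 8

n = 8 works: 8² = 64, and 64 − 7 = 57 = 3·19.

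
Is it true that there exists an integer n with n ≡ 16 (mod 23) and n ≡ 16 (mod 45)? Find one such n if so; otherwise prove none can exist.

n = 16

gcd(23, 45) = 1, so the Chinese Remainder Theorem guarantees exactly one residue class mod 1035 satisfying both.
Any solution of the first congruence is n = 16 + 23t; substituting into the second, 23t ≡ 16 − 16 ≡ 0 (mod 45).
t = 0 satisfies this.
Taking t = 0 gives n = 16 + 23·0 = 16.
Indeed 16 ≡ 16 (mod 23) and 16 ≡ 16 (mod 45).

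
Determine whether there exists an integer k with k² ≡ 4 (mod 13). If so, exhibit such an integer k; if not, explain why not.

Take k = 2. Then 2² = 4, and since 0 ≤ 4 < 13 this is already reduced: 2² ≡ 4 (mod 13).

k = 2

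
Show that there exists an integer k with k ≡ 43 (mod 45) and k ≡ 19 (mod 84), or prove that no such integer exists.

k = 943

gcd(45, 84) = 3. A simultaneous solution exists iff 43 ≡ 19 (mod 3); here 43 mod 3 = 1 = 19 mod 3, so it does.
Write k = 43 + 45t. Then 45t ≡ 19 − 43 ≡ 60 (mod 84); dividing through by 3 gives 15t ≡ 20 (mod 28).
Note 15·15 = 225 ≡ 1 (mod 28) (as 225 − 1 = 8·28), so 15⁻¹ ≡ 15.
Multiplying by 15: t ≡ 15·20 = 300 ≡ 20 (mod 28).
Then k = 43 + 45·20 = 943.
Check: 943 mod 45 = 43, 943 mod 84 = 19. ✓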